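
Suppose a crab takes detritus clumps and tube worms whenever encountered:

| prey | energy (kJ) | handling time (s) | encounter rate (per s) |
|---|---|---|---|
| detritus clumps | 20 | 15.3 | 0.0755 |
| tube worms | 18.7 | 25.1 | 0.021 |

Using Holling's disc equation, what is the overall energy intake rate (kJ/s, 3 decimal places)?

0.709 kJ/s

R = Σλ_iE_i / (1 + Σλ_ih_i)
Numerator: 0.0755×20 + 0.021×18.7 = 1.903
Denominator: 1 + 0.0755×15.3 + 0.021×25.1 = 2.682
R = 1.903/2.682 = 0.7094 kJ/s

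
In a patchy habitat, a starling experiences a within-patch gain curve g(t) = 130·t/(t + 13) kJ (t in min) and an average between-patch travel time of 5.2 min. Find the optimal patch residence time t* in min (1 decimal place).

8.2 min

Optimal t* satisfies g'(t*) = g(t*)/(T + t*).
g'(t) = 130·13/(t + 13)². Setting 130·13/(t+13)² = 130t/[(t+13)(5.2+t)] gives 13(5.2+t) = t(t+13), so t² = 13×5.2 = 67.6.
t* = √67.6 = 8.222 min.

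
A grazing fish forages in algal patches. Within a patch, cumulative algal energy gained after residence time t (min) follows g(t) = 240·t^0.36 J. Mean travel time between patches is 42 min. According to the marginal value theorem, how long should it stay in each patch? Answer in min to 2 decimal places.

Maximise g(t)/(T+t): set derivative to zero → g'(t)(T+t) = g(t).
g'(t) = 0.36·240·t^-0.64. Setting 0.36·240·t^-0.64 = 240·t^0.36/(42+t) gives 0.36(42+t) = t, so 0.64·t = 0.36×42.
t* = 0.36×42/0.64 = 23.62 min.

23.62 min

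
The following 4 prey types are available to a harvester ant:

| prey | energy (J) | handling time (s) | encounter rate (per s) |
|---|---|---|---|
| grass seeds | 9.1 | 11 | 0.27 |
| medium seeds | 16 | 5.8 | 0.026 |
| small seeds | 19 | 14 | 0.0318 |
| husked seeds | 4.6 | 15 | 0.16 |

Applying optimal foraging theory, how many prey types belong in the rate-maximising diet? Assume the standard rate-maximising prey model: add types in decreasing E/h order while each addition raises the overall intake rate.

3

E/h in descending order: medium seeds 2.76, small seeds 1.36, grass seeds 0.827, husked seeds 0.307 J/s. The optimal diet is the largest prefix of this list for which every included type satisfies E_i/h_i > R on the types above it.
Rate on top 1: 0.3615. small seeds: 1.36 > 0.3615 → include.
Rate on top 2: 0.6392. grass seeds: 0.827 > 0.6392 → include.
Rate on top 3: 0.7615. husked seeds: 0.307 < 0.7615 → exclude; stop.
Optimal diet: medium seeds, small seeds, grass seeds — 3 of 4 types.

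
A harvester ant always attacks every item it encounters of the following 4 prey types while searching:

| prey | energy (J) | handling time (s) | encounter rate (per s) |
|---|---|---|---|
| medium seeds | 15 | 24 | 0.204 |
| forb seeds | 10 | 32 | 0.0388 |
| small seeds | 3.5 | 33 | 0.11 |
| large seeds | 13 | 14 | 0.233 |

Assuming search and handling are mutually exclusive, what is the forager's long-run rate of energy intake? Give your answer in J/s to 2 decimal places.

Energy encountered per unit search time: 0.204×15 + 0.0388×10 + 0.11×3.5 + 0.233×13 = 6.862 J/s.
Handling time per unit search time: 0.204×24 + 0.0388×32 + 0.11×33 + 0.233×14 = 13.03.
Rate = 6.862/(1 + 13.03) = 0.4891 J/s.

0.49 J/s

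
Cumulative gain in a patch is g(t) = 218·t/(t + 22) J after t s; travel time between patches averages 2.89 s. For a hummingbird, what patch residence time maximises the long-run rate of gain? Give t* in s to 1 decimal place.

8.0 s

Maximise g(t)/(T+t): set derivative to zero → g'(t)(T+t) = g(t).
g'(t) = 218·22/(t + 22)². Setting 218·22/(t+22)² = 218t/[(t+22)(2.89+t)] gives 22(2.89+t) = t(t+22), so t² = 22×2.89 = 63.58.
t* = √63.58 = 7.974 s.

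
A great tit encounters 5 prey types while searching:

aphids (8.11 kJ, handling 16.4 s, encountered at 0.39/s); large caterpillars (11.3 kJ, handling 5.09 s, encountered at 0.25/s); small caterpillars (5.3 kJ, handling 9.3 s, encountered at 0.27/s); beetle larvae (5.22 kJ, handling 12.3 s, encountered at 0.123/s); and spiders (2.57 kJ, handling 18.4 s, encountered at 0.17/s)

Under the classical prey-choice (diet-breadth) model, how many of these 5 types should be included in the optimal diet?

E/h in descending order: large caterpillars 2.22, small caterpillars 0.57, aphids 0.495, beetle larvae 0.424, spiders 0.14 kJ/s. The optimal diet is the largest prefix of this list for which every included type satisfies E_i/h_i > R on the types above it.
Rate on top 1: 1.243. small caterpillars: 0.57 < 1.243 → exclude; stop.
Optimal diet: large caterpillars — 1 of 5 types.

1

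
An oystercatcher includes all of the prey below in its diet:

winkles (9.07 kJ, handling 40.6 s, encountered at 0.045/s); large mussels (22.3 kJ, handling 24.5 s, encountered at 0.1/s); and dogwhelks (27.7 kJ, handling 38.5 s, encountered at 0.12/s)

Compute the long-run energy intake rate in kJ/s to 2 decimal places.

0.60 kJ/s

R = (0.045×9.07 + 0.1×22.3 + 0.12×27.7) / (1 + 0.045×40.6 + 0.1×24.5 + 0.12×38.5) = 5.962/9.897 = 0.6024 kJ/s.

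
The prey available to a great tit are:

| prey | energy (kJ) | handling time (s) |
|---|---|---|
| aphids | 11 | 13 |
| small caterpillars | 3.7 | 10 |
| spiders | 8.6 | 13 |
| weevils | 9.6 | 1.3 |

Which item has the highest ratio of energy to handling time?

weevils

In descending order of E/h:
weevils: 9.6/1.3 = 7.38 kJ/s
aphids: 11/13 = 0.846 kJ/s
spiders: 8.6/13 = 0.662 kJ/s
small caterpillars: 3.7/10 = 0.37 kJ/s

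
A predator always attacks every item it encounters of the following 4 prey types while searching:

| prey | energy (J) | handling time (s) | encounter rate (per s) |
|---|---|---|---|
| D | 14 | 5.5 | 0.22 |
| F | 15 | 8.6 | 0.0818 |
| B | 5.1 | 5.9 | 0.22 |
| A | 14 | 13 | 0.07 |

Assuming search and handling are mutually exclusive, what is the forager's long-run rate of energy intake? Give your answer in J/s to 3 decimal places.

R = (0.22×14 + 0.0818×15 + 0.22×5.1 + 0.07×14) / (1 + 0.22×5.5 + 0.0818×8.6 + 0.22×5.9 + 0.07×13) = 6.409/5.121 = 1.251 J/s.

1.251 J/s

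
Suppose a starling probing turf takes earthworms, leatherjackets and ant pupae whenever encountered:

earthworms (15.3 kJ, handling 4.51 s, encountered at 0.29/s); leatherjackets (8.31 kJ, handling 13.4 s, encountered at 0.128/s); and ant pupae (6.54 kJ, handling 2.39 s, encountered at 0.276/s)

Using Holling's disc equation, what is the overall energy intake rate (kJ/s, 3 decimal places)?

Energy encountered per unit search time: 0.29×15.3 + 0.128×8.31 + 0.276×6.54 = 7.306 kJ/s.
Handling time per unit search time: 0.29×4.51 + 0.128×13.4 + 0.276×2.39 = 3.683.
Rate = 7.306/(1 + 3.683) = 1.56 kJ/s.

1.560 kJ/s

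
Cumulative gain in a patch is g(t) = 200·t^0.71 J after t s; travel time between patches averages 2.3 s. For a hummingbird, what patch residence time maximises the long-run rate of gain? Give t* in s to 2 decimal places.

5.63 s

By the marginal value theorem, leave when the instantaneous gain rate g'(t) equals the habitat-wide average g(t)/(T + t).
g'(t) = 0.71·200·t^-0.29. Setting 0.71·200·t^-0.29 = 200·t^0.71/(2.3+t) gives 0.71(2.3+t) = t, so 0.29·t = 0.71×2.3.
t* = 0.71×2.3/0.29 = 5.631 s.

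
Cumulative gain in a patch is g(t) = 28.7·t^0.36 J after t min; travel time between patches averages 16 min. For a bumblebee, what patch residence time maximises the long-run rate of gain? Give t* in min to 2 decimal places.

Optimal t* satisfies g'(t*) = g(t*)/(T + t*).
g'(t) = 0.36·28.7·t^-0.64. Setting 0.36·28.7·t^-0.64 = 28.7·t^0.36/(16+t) gives 0.36(16+t) = t, so 0.64·t = 0.36×16.
t* = 0.36×16/0.64 = 9 min.

9.00 min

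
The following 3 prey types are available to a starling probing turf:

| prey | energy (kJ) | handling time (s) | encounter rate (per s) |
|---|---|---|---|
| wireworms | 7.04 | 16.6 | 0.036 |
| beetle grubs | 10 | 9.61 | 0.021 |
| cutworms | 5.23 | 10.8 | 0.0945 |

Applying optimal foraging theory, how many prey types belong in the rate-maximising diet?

Profitabilities (E/h, kJ/s): beetle grubs 1.04, cutworms 0.484, wireworms 0.424. Add prey in this order while the next type's profitability exceeds the intake rate on those already taken.
Rate on top 1: 0.1747. cutworms: 0.484 > 0.1747 → include.
Rate on top 2: 0.3169. wireworms: 0.424 > 0.3169 → include.
Optimal diet: beetle grubs, cutworms, wireworms — 3 of 3 types.

3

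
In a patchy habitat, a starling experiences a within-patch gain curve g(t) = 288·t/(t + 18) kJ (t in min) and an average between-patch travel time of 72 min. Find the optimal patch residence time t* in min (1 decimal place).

Optimal t* satisfies g'(t*) = g(t*)/(T + t*).
g'(t) = 288·18/(t + 18)². Setting 288·18/(t+18)² = 288t/[(t+18)(72+t)] gives 18(72+t) = t(t+18), so t² = 18×72 = 1296.
t* = √1296 = 36 min.

36.0 min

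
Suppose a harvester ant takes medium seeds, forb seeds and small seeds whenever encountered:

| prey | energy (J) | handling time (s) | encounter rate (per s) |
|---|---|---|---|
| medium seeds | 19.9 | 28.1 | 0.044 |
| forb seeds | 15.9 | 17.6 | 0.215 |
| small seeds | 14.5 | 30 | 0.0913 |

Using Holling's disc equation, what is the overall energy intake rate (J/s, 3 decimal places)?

0.641 J/s

Energy encountered per unit search time: 0.044×19.9 + 0.215×15.9 + 0.0913×14.5 = 5.618 J/s.
Handling time per unit search time: 0.044×28.1 + 0.215×17.6 + 0.0913×30 = 7.759.
Rate = 5.618/(1 + 7.759) = 0.6414 J/s.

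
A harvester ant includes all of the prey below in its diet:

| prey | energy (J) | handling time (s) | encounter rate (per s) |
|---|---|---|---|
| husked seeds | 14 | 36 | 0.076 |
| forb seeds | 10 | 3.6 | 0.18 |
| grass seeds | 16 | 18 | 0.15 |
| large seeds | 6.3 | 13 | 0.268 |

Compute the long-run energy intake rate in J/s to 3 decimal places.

R = (0.076×14 + 0.18×10 + 0.15×16 + 0.268×6.3) / (1 + 0.076×36 + 0.18×3.6 + 0.15×18 + 0.268×13) = 6.952/10.57 = 0.6579 J/s.

0.658 J/s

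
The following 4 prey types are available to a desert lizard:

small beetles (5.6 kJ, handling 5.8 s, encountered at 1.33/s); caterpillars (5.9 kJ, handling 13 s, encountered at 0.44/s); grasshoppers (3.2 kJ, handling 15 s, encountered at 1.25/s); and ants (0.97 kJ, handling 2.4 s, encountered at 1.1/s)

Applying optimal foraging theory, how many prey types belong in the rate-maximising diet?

1

E/h in descending order: small beetles 0.966, caterpillars 0.454, ants 0.404, grasshoppers 0.213 kJ/s. The optimal diet is the largest prefix of this list for which every included type satisfies E_i/h_i > R on the types above it.
Rate on top 1: 0.8547. caterpillars: 0.454 < 0.8547 → exclude; stop.
Optimal diet: small beetles — 1 of 4 types.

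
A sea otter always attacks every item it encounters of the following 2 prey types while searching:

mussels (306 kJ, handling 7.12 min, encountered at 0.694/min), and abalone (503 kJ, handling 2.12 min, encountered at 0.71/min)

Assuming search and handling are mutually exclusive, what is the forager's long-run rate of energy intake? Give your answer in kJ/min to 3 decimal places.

76.478 kJ/min

Energy encountered per unit search time: 0.694×306 + 0.71×503 = 569.5 kJ/min.
Handling time per unit search time: 0.694×7.12 + 0.71×2.12 = 6.446.
Rate = 569.5/(1 + 6.446) = 76.48 kJ/min.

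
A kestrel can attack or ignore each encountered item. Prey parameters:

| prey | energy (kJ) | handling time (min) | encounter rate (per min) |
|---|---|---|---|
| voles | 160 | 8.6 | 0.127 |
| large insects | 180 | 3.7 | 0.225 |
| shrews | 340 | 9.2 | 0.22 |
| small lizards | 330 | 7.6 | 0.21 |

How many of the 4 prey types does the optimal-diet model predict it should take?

Rank by E/h (kJ/min): large insects 48.6, small lizards 43.4, shrews 37, voles 18.6. Include each in turn until the next type's E/h falls below the running intake rate.
Rate on top 1: 22.1. small lizards: 43.4 > 22.1 → include.
Rate on top 2: 32.03. shrews: 37 > 32.03 → include.
Rate on top 3: 33.86. voles: 18.6 < 33.86 → exclude; stop.
Optimal diet: large insects, small lizards, shrews — 3 of 4 types.

3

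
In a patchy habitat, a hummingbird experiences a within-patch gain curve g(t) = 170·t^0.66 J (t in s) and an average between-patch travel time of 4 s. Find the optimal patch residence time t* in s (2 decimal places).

7.76 s

Optimal t* satisfies g'(t*) = g(t*)/(T + t*).
g'(t) = 0.66·170·t^-0.34. Setting 0.66·170·t^-0.34 = 170·t^0.66/(4+t) gives 0.66(4+t) = t, so 0.34·t = 0.66×4.
t* = 0.66×4/0.34 = 7.765 s.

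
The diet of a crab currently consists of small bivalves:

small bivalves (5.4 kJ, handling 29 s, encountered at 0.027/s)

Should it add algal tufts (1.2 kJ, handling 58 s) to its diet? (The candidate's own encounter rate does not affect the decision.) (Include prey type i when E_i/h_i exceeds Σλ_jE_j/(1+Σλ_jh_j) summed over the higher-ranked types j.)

Intake rate on the current diet: R = (0.027×5.4) / (1 + 0.027×29) = 0.1458/1.783 = 0.08177 kJ/s.
Profitability of algal tufts: 1.2/58 = 0.02069 kJ/s.
0.02069 < 0.08177, so adding algal tufts would lower the average — exclude it.

No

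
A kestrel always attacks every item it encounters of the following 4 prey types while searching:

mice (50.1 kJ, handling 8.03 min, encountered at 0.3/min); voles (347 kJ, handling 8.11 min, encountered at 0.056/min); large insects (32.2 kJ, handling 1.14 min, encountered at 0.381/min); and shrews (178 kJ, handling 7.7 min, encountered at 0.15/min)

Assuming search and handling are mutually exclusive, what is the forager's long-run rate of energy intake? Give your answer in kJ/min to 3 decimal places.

13.467 kJ/min

R = (0.3×50.1 + 0.056×347 + 0.381×32.2 + 0.15×178) / (1 + 0.3×8.03 + 0.056×8.11 + 0.381×1.14 + 0.15×7.7) = 73.43/5.452 = 13.47 kJ/min.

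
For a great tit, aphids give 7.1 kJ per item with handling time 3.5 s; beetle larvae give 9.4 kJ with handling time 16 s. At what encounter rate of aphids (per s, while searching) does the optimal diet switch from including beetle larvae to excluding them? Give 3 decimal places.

At the threshold, the rate on aphids alone equals the profitability of beetle larvae: λ·7.1/(1 + λ·3.5) = 9.4/16 = 0.5875.
Rearranging, λ(7.1 − 0.5875×3.5) = 0.5875, so λ = 0.5875/5.044 = 0.1165 per s.

0.116 per s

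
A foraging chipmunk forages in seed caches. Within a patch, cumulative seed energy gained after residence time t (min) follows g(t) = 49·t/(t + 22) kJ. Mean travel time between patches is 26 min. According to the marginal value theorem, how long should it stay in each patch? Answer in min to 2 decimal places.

Maximise g(t)/(T+t): set derivative to zero → g'(t)(T+t) = g(t).
g'(t) = 49·22/(t + 22)². Setting 49·22/(t+22)² = 49t/[(t+22)(26+t)] gives 22(26+t) = t(t+22), so t² = 22×26 = 572.
t* = √572 = 23.92 min.

23.92 min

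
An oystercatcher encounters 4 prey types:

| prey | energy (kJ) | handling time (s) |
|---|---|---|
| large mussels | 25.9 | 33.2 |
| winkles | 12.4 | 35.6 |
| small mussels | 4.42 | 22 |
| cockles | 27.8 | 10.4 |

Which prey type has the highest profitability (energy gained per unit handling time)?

In descending order of E/h:
cockles: 27.8/10.4 = 2.67 kJ/s
large mussels: 25.9/33.2 = 0.78 kJ/s
winkles: 12.4/35.6 = 0.348 kJ/s
small mussels: 4.42/22 = 0.201 kJ/s

cockles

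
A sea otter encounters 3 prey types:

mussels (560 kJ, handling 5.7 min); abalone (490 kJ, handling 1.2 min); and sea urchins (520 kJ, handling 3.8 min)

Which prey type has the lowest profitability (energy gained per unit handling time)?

In descending order of E/h:
abalone: 490/1.2 = 408 kJ/min
sea urchins: 520/3.8 = 137 kJ/min
mussels: 560/5.7 = 98.2 kJ/min

mussels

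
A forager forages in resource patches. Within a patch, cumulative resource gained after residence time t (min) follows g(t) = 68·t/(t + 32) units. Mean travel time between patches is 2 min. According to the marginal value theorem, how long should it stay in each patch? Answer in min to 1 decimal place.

By the marginal value theorem, leave when the instantaneous gain rate g'(t) equals the habitat-wide average g(t)/(T + t).
g'(t) = 68·32/(t + 32)². Setting 68·32/(t+32)² = 68t/[(t+32)(2+t)] gives 32(2+t) = t(t+32), so t² = 32×2 = 64.
t* = √64 = 8 min.

8.0 min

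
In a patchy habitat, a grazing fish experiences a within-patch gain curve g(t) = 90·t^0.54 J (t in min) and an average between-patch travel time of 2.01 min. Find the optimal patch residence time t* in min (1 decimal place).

By the marginal value theorem, leave when the instantaneous gain rate g'(t) equals the habitat-wide average g(t)/(T + t).
g'(t) = 0.54·90·t^-0.46. Setting 0.54·90·t^-0.46 = 90·t^0.54/(2.01+t) gives 0.54(2.01+t) = t, so 0.46·t = 0.54×2.01.
t* = 0.54×2.01/0.46 = 2.36 min.

2.4 min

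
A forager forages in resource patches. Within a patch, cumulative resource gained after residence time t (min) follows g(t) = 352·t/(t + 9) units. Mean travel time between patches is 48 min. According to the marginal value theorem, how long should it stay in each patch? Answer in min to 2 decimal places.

20.78 min

Maximise g(t)/(T+t): set derivative to zero → g'(t)(T+t) = g(t).
g'(t) = 352·9/(t + 9)². Setting 352·9/(t+9)² = 352t/[(t+9)(48+t)] gives 9(48+t) = t(t+9), so t² = 9×48 = 432.
t* = √432 = 20.78 min.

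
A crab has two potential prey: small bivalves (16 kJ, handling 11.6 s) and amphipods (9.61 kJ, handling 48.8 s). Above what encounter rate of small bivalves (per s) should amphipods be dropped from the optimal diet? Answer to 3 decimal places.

The zero-one rule: include amphipods iff E₂/h₂ > λE₁/(1+λh₁). Equality gives the switch point.
λE₁h₂ = E₂ + λE₂h₁ ⇒ λ = E₂/(E₁h₂ − E₂h₁) = 9.61/(780.8 − 111.5) = 0.01436 per s.

0.014 per s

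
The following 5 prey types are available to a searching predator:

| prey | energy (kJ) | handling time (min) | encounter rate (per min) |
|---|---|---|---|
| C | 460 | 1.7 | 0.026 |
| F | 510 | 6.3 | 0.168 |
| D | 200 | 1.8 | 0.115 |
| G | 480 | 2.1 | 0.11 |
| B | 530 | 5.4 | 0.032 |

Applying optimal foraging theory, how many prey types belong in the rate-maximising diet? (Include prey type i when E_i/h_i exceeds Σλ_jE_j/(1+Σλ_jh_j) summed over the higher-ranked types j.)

5

E/h in descending order: C 271, G 229, D 111, B 98.1, F 81 kJ/min. The optimal diet is the largest prefix of this list for which every included type satisfies E_i/h_i > R on the types above it.
Rate on top 1: 11.45. G: 229 > 11.45 → include.
Rate on top 2: 50.78. D: 111 > 50.78 → include.
Rate on top 3: 59.21. B: 98.1 > 59.21 → include.
Rate on top 4: 63.27. F: 81 > 63.27 → include.
Optimal diet: C, G, D, B, F — 5 of 5 types.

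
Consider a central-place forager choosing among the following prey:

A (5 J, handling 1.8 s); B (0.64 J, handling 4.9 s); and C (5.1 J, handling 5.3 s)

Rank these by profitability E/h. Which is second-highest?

C

Profitability E/h (J/s): A = 5/1.8 = 2.78, B = 0.64/4.9 = 0.131, C = 5.1/5.3 = 0.962.
Ranked: A > C > B.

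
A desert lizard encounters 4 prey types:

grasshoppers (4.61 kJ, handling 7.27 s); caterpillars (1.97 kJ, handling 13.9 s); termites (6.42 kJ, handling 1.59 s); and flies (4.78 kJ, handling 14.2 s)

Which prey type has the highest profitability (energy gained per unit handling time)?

Profitability E/h (kJ/s): grasshoppers = 4.61/7.27 = 0.634, caterpillars = 1.97/13.9 = 0.142, termites = 6.42/1.59 = 4.04, flies = 4.78/14.2 = 0.337.
Ranked: termites > grasshoppers > flies > caterpillars.

termites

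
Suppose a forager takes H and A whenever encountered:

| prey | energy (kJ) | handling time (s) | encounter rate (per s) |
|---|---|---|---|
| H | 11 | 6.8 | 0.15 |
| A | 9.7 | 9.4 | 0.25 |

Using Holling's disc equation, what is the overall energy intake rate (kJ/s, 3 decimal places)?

0.932 kJ/s

R = Σλ_iE_i / (1 + Σλ_ih_i)
Numerator: 0.15×11 + 0.25×9.7 = 4.075
Denominator: 1 + 0.15×6.8 + 0.25×9.4 = 4.37
R = 4.075/4.37 = 0.9325 kJ/s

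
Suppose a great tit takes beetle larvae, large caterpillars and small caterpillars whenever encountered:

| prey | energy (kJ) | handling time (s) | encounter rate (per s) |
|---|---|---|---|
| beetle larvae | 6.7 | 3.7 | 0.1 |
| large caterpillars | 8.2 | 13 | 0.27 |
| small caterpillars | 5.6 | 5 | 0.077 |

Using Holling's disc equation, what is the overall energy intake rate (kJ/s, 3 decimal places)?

0.630 kJ/s

R = (0.1×6.7 + 0.27×8.2 + 0.077×5.6) / (1 + 0.1×3.7 + 0.27×13 + 0.077×5) = 3.315/5.265 = 0.6297 kJ/s.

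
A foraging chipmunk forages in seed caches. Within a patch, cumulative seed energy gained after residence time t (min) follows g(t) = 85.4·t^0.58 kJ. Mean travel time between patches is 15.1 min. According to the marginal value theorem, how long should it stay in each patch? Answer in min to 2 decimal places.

Optimal t* satisfies g'(t*) = g(t*)/(T + t*).
g'(t) = 0.58·85.4·t^-0.42. Setting 0.58·85.4·t^-0.42 = 85.4·t^0.58/(15.1+t) gives 0.58(15.1+t) = t, so 0.42·t = 0.58×15.1.
t* = 0.58×15.1/0.42 = 20.85 min.

20.85 min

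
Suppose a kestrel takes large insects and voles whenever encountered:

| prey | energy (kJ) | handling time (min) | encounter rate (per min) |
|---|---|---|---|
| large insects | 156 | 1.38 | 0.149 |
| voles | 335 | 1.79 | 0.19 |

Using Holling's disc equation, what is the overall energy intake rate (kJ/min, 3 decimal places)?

R = Σλ_iE_i / (1 + Σλ_ih_i)
Numerator: 0.149×156 + 0.19×335 = 86.89
Denominator: 1 + 0.149×1.38 + 0.19×1.79 = 1.546
R = 86.89/1.546 = 56.22 kJ/min

56.216 kJ/min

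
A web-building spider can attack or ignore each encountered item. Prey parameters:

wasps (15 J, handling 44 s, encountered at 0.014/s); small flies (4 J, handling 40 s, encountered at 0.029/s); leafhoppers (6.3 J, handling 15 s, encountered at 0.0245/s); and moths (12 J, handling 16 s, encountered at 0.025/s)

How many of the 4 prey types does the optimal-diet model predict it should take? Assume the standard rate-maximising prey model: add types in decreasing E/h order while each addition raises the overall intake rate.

3

E/h in descending order: moths 0.75, leafhoppers 0.42, wasps 0.341, small flies 0.1 J/s. The optimal diet is the largest prefix of this list for which every included type satisfies E_i/h_i > R on the types above it.
Rate on top 1: 0.2143. leafhoppers: 0.42 > 0.2143 → include.
Rate on top 2: 0.2571. wasps: 0.341 > 0.2571 → include.
Rate on top 3: 0.2787. small flies: 0.1 < 0.2787 → exclude; stop.
Optimal diet: moths, leafhoppers, wasps — 3 of 4 types.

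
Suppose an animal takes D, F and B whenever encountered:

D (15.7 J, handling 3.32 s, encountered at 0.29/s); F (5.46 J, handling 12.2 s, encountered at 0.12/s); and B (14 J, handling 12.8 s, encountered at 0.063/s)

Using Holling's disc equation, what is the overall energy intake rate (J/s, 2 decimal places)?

1.44 J/s

R = Σλ_iE_i / (1 + Σλ_ih_i)
Numerator: 0.29×15.7 + 0.12×5.46 + 0.063×14 = 6.09
Denominator: 1 + 0.29×3.32 + 0.12×12.2 + 0.063×12.8 = 4.233
R = 6.09/4.233 = 1.439 J/s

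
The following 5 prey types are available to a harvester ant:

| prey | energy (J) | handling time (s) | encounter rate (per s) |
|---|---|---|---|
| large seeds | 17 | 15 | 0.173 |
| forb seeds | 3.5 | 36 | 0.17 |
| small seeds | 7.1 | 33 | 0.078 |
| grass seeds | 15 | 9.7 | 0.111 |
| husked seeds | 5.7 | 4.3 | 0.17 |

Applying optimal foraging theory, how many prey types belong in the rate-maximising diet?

E/h in descending order: grass seeds 1.55, husked seeds 1.33, large seeds 1.13, small seeds 0.215, forb seeds 0.0972 J/s. The optimal diet is the largest prefix of this list for which every included type satisfies E_i/h_i > R on the types above it.
Rate on top 1: 0.8018. husked seeds: 1.33 > 0.8018 → include.
Rate on top 2: 0.9381. large seeds: 1.13 > 0.9381 → include.
Rate on top 3: 1.032. small seeds: 0.215 < 1.032 → exclude; stop.
Optimal diet: grass seeds, husked seeds, large seeds — 3 of 5 types.

3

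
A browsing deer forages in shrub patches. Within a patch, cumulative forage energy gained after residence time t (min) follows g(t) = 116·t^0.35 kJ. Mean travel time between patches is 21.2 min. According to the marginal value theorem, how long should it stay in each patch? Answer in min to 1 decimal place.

Maximise g(t)/(T+t): set derivative to zero → g'(t)(T+t) = g(t).
g'(t) = 0.35·116·t^-0.65. Setting 0.35·116·t^-0.65 = 116·t^0.35/(21.2+t) gives 0.35(21.2+t) = t, so 0.65·t = 0.35×21.2.
t* = 0.35×21.2/0.65 = 11.42 min.

11.4 min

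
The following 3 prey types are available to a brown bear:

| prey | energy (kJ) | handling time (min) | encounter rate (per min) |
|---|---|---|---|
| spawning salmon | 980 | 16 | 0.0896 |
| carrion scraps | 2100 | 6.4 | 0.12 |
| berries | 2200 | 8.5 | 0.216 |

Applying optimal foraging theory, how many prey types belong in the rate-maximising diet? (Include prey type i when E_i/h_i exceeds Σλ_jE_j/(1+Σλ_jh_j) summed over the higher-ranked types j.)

Profitabilities (E/h, kJ/min): carrion scraps 328, berries 259, spawning salmon 61.2. Add prey in this order while the next type's profitability exceeds the intake rate on those already taken.
Rate on top 1: 142.5. berries: 259 > 142.5 → include.
Rate on top 2: 201.8. spawning salmon: 61.2 < 201.8 → exclude; stop.
Optimal diet: carrion scraps, berries — 2 of 3 types.

2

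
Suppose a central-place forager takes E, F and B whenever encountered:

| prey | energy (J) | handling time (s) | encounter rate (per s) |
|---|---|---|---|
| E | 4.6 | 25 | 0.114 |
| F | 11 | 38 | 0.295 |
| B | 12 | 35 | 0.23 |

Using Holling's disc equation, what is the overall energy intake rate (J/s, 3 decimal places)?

0.283 J/s

R = Σλ_iE_i / (1 + Σλ_ih_i)
Numerator: 0.114×4.6 + 0.295×11 + 0.23×12 = 6.529
Denominator: 1 + 0.114×25 + 0.295×38 + 0.23×35 = 23.11
R = 6.529/23.11 = 0.2825 J/s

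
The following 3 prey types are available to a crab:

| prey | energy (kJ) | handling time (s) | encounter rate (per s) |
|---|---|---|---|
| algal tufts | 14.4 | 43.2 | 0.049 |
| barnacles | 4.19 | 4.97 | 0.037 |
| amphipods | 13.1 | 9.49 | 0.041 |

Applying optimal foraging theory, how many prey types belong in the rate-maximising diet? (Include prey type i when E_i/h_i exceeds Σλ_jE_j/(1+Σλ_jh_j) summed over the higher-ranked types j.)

2

Rank by E/h (kJ/s): amphipods 1.38, barnacles 0.843, algal tufts 0.333. Include each in turn until the next type's E/h falls below the running intake rate.
Rate on top 1: 0.3867. barnacles: 0.843 > 0.3867 → include.
Rate on top 2: 0.44. algal tufts: 0.333 < 0.44 → exclude; stop.
Optimal diet: amphipods, barnacles — 2 of 3 types.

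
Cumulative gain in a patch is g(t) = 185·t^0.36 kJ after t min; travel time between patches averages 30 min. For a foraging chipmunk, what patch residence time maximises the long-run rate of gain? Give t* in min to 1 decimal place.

16.9 min

Optimal t* satisfies g'(t*) = g(t*)/(T + t*).
g'(t) = 0.36·185·t^-0.64. Setting 0.36·185·t^-0.64 = 185·t^0.36/(30+t) gives 0.36(30+t) = t, so 0.64·t = 0.36×30.
t* = 0.36×30/0.64 = 16.87 min.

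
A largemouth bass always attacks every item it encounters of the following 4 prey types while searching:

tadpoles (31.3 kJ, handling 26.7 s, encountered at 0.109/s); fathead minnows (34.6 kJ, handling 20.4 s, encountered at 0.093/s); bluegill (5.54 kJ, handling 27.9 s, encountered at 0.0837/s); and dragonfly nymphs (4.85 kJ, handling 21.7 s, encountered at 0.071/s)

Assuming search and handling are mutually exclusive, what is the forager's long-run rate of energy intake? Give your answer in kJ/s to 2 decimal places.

R = Σλ_iE_i / (1 + Σλ_ih_i)
Numerator: 0.109×31.3 + 0.093×34.6 + 0.0837×5.54 + 0.071×4.85 = 7.438
Denominator: 1 + 0.109×26.7 + 0.093×20.4 + 0.0837×27.9 + 0.071×21.7 = 9.683
R = 7.438/9.683 = 0.7681 kJ/s

0.77 kJ/s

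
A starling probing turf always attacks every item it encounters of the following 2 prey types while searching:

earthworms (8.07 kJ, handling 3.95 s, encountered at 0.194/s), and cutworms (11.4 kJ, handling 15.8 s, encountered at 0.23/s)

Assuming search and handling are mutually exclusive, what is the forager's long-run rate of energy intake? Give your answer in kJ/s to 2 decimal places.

R = (0.194×8.07 + 0.23×11.4) / (1 + 0.194×3.95 + 0.23×15.8) = 4.188/5.4 = 0.7754 kJ/s.

0.78 kJ/s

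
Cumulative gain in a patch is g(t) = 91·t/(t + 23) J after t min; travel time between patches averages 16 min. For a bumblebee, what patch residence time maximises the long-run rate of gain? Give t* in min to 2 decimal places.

By the marginal value theorem, leave when the instantaneous gain rate g'(t) equals the habitat-wide average g(t)/(T + t).
g'(t) = 91·23/(t + 23)². Setting 91·23/(t+23)² = 91t/[(t+23)(16+t)] gives 23(16+t) = t(t+23), so t² = 23×16 = 368.
t* = √368 = 19.18 min.

19.18 min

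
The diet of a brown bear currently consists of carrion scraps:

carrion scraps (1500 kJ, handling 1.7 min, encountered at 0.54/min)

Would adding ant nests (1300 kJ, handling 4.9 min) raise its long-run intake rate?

Current rate: (0.54×1500)/(1 + 0.54×1.7) = 422.3 kJ/min.
ant nests: E/h = 1300/4.9 = 265.3 kJ/min.
265.3 < 422.3, so adding ant nests would lower the average — exclude it.

No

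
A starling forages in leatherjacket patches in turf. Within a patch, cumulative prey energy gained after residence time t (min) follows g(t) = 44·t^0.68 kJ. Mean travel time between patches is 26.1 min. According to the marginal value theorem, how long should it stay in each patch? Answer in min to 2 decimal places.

55.46 min

Maximise g(t)/(T+t): set derivative to zero → g'(t)(T+t) = g(t).
g'(t) = 0.68·44·t^-0.32. Setting 0.68·44·t^-0.32 = 44·t^0.68/(26.1+t) gives 0.68(26.1+t) = t, so 0.32·t = 0.68×26.1.
t* = 0.68×26.1/0.32 = 55.46 min.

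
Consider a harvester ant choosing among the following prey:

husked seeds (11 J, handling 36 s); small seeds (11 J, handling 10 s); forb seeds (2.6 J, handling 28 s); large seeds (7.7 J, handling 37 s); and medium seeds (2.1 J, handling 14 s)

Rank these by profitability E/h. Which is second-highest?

In descending order of E/h:
small seeds: 11/10 = 1.1 J/s
husked seeds: 11/36 = 0.306 J/s
large seeds: 7.7/37 = 0.208 J/s
medium seeds: 2.1/14 = 0.15 J/s
forb seeds: 2.6/28 = 0.0929 J/s

husked seeds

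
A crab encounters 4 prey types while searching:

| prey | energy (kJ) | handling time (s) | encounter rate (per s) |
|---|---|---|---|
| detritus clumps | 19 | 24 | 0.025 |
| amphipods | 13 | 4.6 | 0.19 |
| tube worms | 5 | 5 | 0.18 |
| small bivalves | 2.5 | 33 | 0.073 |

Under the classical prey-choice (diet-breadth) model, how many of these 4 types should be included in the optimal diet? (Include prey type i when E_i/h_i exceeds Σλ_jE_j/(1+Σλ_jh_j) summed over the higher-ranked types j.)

1

E/h in descending order: amphipods 2.83, tube worms 1, detritus clumps 0.792, small bivalves 0.0758 kJ/s. The optimal diet is the largest prefix of this list for which every included type satisfies E_i/h_i > R on the types above it.
Rate on top 1: 1.318. tube worms: 1 < 1.318 → exclude; stop.
Optimal diet: amphipods — 1 of 4 types.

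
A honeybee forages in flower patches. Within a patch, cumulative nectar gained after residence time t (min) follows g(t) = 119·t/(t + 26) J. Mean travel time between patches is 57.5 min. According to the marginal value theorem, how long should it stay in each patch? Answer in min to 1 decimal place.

Maximise g(t)/(T+t): set derivative to zero → g'(t)(T+t) = g(t).
g'(t) = 119·26/(t + 26)². Setting 119·26/(t+26)² = 119t/[(t+26)(57.5+t)] gives 26(57.5+t) = t(t+26), so t² = 26×57.5 = 1495.
t* = √1495 = 38.67 min.

38.7 min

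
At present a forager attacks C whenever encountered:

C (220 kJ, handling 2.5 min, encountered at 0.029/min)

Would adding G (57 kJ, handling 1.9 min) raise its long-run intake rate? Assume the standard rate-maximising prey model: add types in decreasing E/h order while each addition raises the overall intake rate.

Current rate: (0.029×220)/(1 + 0.029×2.5) = 5.949 kJ/min.
Profitability of G: 57/1.9 = 30 kJ/min.
30 > 5.949, so adding G raises the average — include it.

Yes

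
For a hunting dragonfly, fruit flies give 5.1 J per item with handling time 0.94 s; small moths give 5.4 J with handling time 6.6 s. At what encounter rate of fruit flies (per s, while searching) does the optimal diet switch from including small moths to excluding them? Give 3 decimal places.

At the threshold, the rate on fruit flies alone equals the profitability of small moths: λ·5.1/(1 + λ·0.94) = 5.4/6.6 = 0.8182.
Rearranging, λ(5.1 − 0.8182×0.94) = 0.8182, so λ = 0.8182/4.331 = 0.1889 per s.

0.189 per s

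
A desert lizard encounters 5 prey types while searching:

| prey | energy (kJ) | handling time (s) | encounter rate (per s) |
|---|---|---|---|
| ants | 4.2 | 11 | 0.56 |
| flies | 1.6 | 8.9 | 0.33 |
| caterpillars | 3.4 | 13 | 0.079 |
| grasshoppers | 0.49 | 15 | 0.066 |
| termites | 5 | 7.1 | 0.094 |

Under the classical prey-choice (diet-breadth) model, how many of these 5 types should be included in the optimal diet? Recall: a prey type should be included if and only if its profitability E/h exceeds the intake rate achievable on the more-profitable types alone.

2

Profitabilities (E/h, kJ/s): termites 0.704, ants 0.382, caterpillars 0.262, flies 0.18, grasshoppers 0.0327. Add prey in this order while the next type's profitability exceeds the intake rate on those already taken.
Rate on top 1: 0.2819. ants: 0.382 > 0.2819 → include.
Rate on top 2: 0.3605. caterpillars: 0.262 < 0.3605 → exclude; stop.
Optimal diet: termites, ants — 2 of 5 types.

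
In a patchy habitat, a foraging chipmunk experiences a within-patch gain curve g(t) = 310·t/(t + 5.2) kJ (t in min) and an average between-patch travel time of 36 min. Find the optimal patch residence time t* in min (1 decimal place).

Maximise g(t)/(T+t): set derivative to zero → g'(t)(T+t) = g(t).
g'(t) = 310·5.2/(t + 5.2)². Setting 310·5.2/(t+5.2)² = 310t/[(t+5.2)(36+t)] gives 5.2(36+t) = t(t+5.2), so t² = 5.2×36 = 187.2.
t* = √187.2 = 13.68 min.

13.7 min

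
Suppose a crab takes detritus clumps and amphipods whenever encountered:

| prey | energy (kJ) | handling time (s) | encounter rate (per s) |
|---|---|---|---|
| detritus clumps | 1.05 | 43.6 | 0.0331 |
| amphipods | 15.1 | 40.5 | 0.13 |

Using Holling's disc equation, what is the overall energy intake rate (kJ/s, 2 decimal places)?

R = Σλ_iE_i / (1 + Σλ_ih_i)
Numerator: 0.0331×1.05 + 0.13×15.1 = 1.998
Denominator: 1 + 0.0331×43.6 + 0.13×40.5 = 7.708
R = 1.998/7.708 = 0.2592 kJ/s

0.26 kJ/s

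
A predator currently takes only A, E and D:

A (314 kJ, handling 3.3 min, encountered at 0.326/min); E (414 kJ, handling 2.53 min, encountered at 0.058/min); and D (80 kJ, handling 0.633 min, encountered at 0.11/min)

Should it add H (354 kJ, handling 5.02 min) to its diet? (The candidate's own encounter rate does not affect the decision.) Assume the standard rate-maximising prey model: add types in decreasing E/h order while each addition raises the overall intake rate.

Current rate: (0.326×314 + 0.058×414 + 0.11×80)/(1 + 0.326×3.3 + 0.058×2.53 + 0.11×0.633) = 58.97 kJ/min.
H: E/h = 354/5.02 = 70.52 kJ/min.
Since 70.52 > R, including H increases the long-run rate.

Yes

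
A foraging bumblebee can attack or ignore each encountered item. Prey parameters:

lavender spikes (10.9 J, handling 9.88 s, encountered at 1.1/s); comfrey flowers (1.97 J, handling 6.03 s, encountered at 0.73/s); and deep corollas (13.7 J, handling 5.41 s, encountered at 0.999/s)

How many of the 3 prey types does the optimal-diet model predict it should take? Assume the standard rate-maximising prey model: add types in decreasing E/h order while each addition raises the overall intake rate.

Rank by E/h (J/s): deep corollas 2.53, lavender spikes 1.1, comfrey flowers 0.327. Include each in turn until the next type's E/h falls below the running intake rate.
Rate on top 1: 2.137. lavender spikes: 1.1 < 2.137 → exclude; stop.
Optimal diet: deep corollas — 1 of 3 types.

1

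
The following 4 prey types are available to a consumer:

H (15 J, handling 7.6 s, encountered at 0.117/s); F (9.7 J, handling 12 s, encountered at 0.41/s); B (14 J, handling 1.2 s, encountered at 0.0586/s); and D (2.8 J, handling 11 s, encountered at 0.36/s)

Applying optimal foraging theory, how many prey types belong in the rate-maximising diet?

Profitabilities (E/h, J/s): B 11.7, H 1.97, F 0.808, D 0.255. Add prey in this order while the next type's profitability exceeds the intake rate on those already taken.
Rate on top 1: 0.7665. H: 1.97 > 0.7665 → include.
Rate on top 2: 1.314. F: 0.808 < 1.314 → exclude; stop.
Optimal diet: B, H — 2 of 4 types.

2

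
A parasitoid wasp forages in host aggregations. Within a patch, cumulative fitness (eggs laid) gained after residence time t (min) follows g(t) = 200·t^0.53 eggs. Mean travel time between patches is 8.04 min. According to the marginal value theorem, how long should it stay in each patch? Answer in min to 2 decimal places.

9.07 min

Optimal t* satisfies g'(t*) = g(t*)/(T + t*).
g'(t) = 0.53·200·t^-0.47. Setting 0.53·200·t^-0.47 = 200·t^0.53/(8.04+t) gives 0.53(8.04+t) = t, so 0.47·t = 0.53×8.04.
t* = 0.53×8.04/0.47 = 9.066 min.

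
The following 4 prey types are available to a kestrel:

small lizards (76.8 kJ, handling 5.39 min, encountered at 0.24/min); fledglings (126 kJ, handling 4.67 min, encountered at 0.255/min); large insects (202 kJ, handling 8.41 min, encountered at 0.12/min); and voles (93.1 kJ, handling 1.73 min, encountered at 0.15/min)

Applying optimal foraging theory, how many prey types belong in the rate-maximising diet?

Profitabilities (E/h, kJ/min): voles 53.8, fledglings 27, large insects 24, small lizards 14.2. Add prey in this order while the next type's profitability exceeds the intake rate on those already taken.
Rate on top 1: 11.09. fledglings: 27 > 11.09 → include.
Rate on top 2: 18.81. large insects: 24 > 18.81 → include.
Rate on top 3: 20.33. small lizards: 14.2 < 20.33 → exclude; stop.
Optimal diet: voles, fledglings, large insects — 3 of 4 types.

3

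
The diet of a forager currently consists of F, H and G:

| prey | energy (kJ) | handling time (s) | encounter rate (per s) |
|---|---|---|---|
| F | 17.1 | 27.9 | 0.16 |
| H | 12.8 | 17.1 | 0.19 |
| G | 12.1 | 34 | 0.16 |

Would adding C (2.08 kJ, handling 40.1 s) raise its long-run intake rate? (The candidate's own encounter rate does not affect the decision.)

Current rate: (0.16×17.1 + 0.19×12.8 + 0.16×12.1)/(1 + 0.16×27.9 + 0.19×17.1 + 0.16×34) = 0.5019 kJ/s.
Profitability of C: 2.08/40.1 = 0.05187 kJ/s.
0.05187 < 0.5019, so adding C would lower the average — exclude it.

No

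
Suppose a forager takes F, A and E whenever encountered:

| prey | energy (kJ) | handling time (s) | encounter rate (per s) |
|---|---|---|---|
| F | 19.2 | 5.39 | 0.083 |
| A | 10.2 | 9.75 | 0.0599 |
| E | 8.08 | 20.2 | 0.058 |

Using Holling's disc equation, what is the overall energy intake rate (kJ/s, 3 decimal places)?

0.835 kJ/s

R = Σλ_iE_i / (1 + Σλ_ih_i)
Numerator: 0.083×19.2 + 0.0599×10.2 + 0.058×8.08 = 2.673
Denominator: 1 + 0.083×5.39 + 0.0599×9.75 + 0.058×20.2 = 3.203
R = 2.673/3.203 = 0.8346 kJ/s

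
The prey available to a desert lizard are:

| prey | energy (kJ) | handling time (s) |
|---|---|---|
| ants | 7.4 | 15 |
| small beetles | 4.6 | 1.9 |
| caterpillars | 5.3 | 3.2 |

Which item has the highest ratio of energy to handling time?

In descending order of E/h:
small beetles: 4.6/1.9 = 2.42 kJ/s
caterpillars: 5.3/3.2 = 1.66 kJ/s
ants: 7.4/15 = 0.493 kJ/s

small beetles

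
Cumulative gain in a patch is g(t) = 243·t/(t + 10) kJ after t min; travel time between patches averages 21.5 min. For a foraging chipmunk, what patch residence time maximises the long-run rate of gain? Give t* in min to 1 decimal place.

Maximise g(t)/(T+t): set derivative to zero → g'(t)(T+t) = g(t).
g'(t) = 243·10/(t + 10)². Setting 243·10/(t+10)² = 243t/[(t+10)(21.5+t)] gives 10(21.5+t) = t(t+10), so t² = 10×21.5 = 215.
t* = √215 = 14.66 min.

14.7 min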